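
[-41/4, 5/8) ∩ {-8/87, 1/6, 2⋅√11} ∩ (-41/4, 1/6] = {-8/87, 1/6}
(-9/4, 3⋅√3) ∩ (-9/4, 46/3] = (-9/4, 3⋅√3)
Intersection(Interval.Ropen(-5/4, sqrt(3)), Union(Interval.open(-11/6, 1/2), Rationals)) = Union(Intersection(Interval.Ropen(-5/4, sqrt(3)), Rationals), Interval(-5/4, 1/2))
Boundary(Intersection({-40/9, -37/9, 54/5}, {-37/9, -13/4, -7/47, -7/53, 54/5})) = {-37/9, 54/5}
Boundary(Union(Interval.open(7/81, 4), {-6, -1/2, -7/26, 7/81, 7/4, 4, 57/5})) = {-6, -1/2, -7/26, 7/81, 4, 57/5}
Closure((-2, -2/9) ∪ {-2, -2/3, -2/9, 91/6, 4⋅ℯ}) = [-2, -2/9] ∪ {91/6, 4⋅ℯ}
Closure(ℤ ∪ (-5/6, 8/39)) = ℤ ∪ [-5/6, 8/39]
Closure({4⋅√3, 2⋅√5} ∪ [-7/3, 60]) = [-7/3, 60]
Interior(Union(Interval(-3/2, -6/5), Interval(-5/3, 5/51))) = Interval.open(-5/3, 5/51)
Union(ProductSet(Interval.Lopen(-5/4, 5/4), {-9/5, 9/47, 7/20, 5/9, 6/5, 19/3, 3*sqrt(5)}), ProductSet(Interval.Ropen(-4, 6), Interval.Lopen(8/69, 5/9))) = Union(ProductSet(Interval.Ropen(-4, 6), Interval.Lopen(8/69, 5/9)), ProductSet(Interval.Lopen(-5/4, 5/4), {-9/5, 9/47, 7/20, 5/9, 6/5, 19/3, 3*sqrt(5)}))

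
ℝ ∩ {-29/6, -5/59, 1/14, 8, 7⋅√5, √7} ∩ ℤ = {8}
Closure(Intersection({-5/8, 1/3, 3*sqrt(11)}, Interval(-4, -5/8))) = {-5/8}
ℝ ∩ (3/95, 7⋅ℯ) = (3/95, 7⋅ℯ)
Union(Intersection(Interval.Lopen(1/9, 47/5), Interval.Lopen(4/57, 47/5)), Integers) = Union(Integers, Interval.Lopen(1/9, 47/5))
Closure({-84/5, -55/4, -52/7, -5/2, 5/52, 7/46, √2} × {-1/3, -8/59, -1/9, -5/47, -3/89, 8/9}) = {-84/5, -55/4, -52/7, -5/2, 5/52, 7/46, √2} × {-1/3, -8/59, -1/9, -5/47, -3/89, 8/9}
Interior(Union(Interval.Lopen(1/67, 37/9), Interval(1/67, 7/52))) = Interval.open(1/67, 37/9)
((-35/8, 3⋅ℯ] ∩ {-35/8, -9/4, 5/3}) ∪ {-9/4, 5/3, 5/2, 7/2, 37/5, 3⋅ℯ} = {-9/4, 5/3, 5/2, 7/2, 37/5, 3⋅ℯ}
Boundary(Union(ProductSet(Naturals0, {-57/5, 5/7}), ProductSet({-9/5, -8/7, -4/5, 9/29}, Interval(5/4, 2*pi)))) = Union(ProductSet({-9/5, -8/7, -4/5, 9/29}, Interval(5/4, 2*pi)), ProductSet(Naturals0, {-57/5, 5/7}))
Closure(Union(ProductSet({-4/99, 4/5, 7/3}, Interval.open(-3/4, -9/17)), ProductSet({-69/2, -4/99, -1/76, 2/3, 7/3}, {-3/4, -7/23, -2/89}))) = Union(ProductSet({-4/99, 4/5, 7/3}, Interval(-3/4, -9/17)), ProductSet({-69/2, -4/99, -1/76, 2/3, 7/3}, {-3/4, -7/23, -2/89}))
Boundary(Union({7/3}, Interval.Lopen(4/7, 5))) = {4/7, 5}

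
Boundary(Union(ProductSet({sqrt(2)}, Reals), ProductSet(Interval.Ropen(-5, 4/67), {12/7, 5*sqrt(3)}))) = Union(ProductSet({sqrt(2)}, Reals), ProductSet(Interval(-5, 4/67), {12/7, 5*sqrt(3)}))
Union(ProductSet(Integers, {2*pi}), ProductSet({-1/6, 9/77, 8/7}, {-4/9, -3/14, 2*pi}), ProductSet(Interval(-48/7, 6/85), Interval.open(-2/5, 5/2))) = Union(ProductSet({-1/6, 9/77, 8/7}, {-4/9, -3/14, 2*pi}), ProductSet(Integers, {2*pi}), ProductSet(Interval(-48/7, 6/85), Interval.open(-2/5, 5/2)))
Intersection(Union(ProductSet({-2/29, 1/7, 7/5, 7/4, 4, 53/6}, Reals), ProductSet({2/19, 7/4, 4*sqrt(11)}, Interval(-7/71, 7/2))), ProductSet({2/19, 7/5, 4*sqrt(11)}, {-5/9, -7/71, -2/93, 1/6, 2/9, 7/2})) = Union(ProductSet({7/5}, {-5/9, -7/71, -2/93, 1/6, 2/9, 7/2}), ProductSet({2/19, 4*sqrt(11)}, {-7/71, -2/93, 1/6, 2/9, 7/2}))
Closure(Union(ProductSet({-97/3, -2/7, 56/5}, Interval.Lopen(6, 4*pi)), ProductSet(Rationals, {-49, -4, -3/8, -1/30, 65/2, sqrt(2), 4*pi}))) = Union(ProductSet({-97/3, -2/7, 56/5}, Interval(6, 4*pi)), ProductSet(Reals, {-49, -4, -3/8, -1/30, 65/2, sqrt(2), 4*pi}))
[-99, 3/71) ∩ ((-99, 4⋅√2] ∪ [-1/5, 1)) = (-99, 3/71)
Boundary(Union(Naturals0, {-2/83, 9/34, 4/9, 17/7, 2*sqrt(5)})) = Union({-2/83, 9/34, 4/9, 17/7, 2*sqrt(5)}, Naturals0)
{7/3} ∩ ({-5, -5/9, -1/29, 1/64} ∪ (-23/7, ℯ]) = {7/3}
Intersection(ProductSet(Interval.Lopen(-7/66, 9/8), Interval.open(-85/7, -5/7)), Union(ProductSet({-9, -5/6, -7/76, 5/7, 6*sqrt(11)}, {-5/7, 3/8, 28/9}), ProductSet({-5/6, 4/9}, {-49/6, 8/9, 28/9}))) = ProductSet({4/9}, {-49/6})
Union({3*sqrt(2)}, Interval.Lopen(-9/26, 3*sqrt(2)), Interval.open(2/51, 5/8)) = Interval.Lopen(-9/26, 3*sqrt(2))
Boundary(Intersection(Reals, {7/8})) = {7/8}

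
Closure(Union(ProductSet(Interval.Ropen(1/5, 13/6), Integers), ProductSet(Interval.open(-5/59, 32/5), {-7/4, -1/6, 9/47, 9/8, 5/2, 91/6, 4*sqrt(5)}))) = Union(ProductSet(Interval(-5/59, 32/5), {-7/4, -1/6, 9/47, 9/8, 5/2, 91/6, 4*sqrt(5)}), ProductSet(Interval(1/5, 13/6), Integers))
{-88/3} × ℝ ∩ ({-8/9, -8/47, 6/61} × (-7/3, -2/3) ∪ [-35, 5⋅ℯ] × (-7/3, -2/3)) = {-88/3} × (-7/3, -2/3)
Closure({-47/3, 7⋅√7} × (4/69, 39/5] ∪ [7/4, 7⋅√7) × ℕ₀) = ([7/4, 7⋅√7] × ℕ₀) ∪ ({-47/3, 7⋅√7} × [4/69, 39/5])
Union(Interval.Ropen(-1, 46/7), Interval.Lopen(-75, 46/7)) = Interval.Lopen(-75, 46/7)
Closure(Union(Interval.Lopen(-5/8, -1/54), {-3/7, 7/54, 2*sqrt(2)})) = Union({7/54, 2*sqrt(2)}, Interval(-5/8, -1/54))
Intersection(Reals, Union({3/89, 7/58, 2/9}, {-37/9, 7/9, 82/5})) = {-37/9, 3/89, 7/58, 2/9, 7/9, 82/5}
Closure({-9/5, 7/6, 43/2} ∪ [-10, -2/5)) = [-10, -2/5] ∪ {7/6, 43/2}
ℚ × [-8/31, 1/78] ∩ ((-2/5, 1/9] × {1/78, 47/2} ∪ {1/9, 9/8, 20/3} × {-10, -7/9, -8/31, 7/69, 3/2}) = ({1/9, 9/8, 20/3} × {-8/31}) ∪ ((ℚ ∩ (-2/5, 1/9]) × {1/78})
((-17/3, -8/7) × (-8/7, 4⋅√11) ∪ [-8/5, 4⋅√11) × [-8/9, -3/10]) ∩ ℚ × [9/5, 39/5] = (ℚ ∩ (-17/3, -8/7)) × [9/5, 39/5]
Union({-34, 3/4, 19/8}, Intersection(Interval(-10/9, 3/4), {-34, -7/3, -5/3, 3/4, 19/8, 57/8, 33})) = {-34, 3/4, 19/8}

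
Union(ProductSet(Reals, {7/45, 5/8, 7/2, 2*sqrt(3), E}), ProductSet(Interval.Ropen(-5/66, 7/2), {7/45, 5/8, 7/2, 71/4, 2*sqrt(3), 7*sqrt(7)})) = Union(ProductSet(Interval.Ropen(-5/66, 7/2), {7/45, 5/8, 7/2, 71/4, 2*sqrt(3), 7*sqrt(7)}), ProductSet(Reals, {7/45, 5/8, 7/2, 2*sqrt(3), E}))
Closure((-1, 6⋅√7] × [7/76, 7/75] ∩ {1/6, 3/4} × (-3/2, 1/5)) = {1/6, 3/4} × [7/76, 7/75]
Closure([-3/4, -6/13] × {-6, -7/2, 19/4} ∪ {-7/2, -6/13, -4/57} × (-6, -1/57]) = ({-7/2, -6/13, -4/57} × [-6, -1/57]) ∪ ([-3/4, -6/13] × {-6, -7/2, 19/4})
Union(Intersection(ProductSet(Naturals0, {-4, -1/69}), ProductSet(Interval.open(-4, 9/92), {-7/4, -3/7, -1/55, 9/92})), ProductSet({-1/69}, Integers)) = ProductSet({-1/69}, Integers)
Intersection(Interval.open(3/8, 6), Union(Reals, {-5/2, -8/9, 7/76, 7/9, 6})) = Interval.open(3/8, 6)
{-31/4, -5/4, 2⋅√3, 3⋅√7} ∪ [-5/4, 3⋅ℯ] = {-31/4} ∪ [-5/4, 3⋅ℯ]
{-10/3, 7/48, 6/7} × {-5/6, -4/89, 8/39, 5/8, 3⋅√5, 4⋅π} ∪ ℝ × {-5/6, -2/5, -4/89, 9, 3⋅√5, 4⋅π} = (ℝ × {-5/6, -2/5, -4/89, 9, 3⋅√5, 4⋅π}) ∪ ({-10/3, 7/48, 6/7} × {-5/6, -4/89, 8/39, 5/8, 3⋅√5, 4⋅π})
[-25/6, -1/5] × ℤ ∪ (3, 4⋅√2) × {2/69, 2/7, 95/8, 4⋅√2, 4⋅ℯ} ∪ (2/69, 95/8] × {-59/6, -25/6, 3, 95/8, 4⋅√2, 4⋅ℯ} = ([-25/6, -1/5] × ℤ) ∪ ((2/69, 95/8] × {-59/6, -25/6, 3, 95/8, 4⋅√2, 4⋅ℯ}) ∪ ((3, 4⋅√2) × {2/69, 2/7, 95/8, 4⋅√2, 4⋅ℯ})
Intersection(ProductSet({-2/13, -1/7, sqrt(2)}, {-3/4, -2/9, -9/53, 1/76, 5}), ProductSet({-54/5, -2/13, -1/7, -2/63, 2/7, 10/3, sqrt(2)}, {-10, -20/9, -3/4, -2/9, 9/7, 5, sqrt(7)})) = ProductSet({-2/13, -1/7, sqrt(2)}, {-3/4, -2/9, 5})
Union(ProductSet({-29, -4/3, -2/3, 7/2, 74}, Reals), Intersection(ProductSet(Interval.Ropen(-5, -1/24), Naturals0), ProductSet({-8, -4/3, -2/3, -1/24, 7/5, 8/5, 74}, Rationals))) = ProductSet({-29, -4/3, -2/3, 7/2, 74}, Reals)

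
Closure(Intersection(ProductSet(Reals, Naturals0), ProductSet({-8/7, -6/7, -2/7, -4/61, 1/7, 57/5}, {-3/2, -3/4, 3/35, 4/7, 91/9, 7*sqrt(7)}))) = EmptySet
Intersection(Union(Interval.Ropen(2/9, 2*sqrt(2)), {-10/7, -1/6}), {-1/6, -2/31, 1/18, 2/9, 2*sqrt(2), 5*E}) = {-1/6, 2/9}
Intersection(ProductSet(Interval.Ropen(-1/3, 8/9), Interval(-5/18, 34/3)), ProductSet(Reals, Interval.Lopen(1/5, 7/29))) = ProductSet(Interval.Ropen(-1/3, 8/9), Interval.Lopen(1/5, 7/29))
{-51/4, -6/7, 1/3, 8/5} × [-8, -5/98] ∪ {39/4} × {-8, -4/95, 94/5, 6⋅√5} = ({-51/4, -6/7, 1/3, 8/5} × [-8, -5/98]) ∪ ({39/4} × {-8, -4/95, 94/5, 6⋅√5})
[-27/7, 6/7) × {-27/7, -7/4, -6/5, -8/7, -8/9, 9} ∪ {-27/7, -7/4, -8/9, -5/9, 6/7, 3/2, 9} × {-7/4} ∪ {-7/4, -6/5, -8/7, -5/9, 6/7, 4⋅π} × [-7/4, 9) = ({-27/7, -7/4, -8/9, -5/9, 6/7, 3/2, 9} × {-7/4}) ∪ ([-27/7, 6/7) × {-27/7, -7/4, -6/5, -8/7, -8/9, 9}) ∪ ({-7/4, -6/5, -8/7, -5/9, 6/7, 4⋅π} × [-7/4, 9))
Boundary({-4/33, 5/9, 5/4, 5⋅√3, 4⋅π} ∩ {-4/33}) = {-4/33}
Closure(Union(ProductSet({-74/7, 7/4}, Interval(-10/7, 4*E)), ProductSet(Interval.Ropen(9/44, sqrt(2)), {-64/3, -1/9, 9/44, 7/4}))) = Union(ProductSet({-74/7, 7/4}, Interval(-10/7, 4*E)), ProductSet(Interval(9/44, sqrt(2)), {-64/3, -1/9, 9/44, 7/4}))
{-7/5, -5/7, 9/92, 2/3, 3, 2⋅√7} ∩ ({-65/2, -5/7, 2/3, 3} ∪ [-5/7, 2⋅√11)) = {-5/7, 9/92, 2/3, 3, 2⋅√7}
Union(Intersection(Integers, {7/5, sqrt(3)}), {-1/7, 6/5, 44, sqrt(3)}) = {-1/7, 6/5, 44, sqrt(3)}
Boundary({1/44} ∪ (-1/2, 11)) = {-1/2, 11}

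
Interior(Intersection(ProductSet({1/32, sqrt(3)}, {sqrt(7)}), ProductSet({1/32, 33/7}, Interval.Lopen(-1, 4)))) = EmptySet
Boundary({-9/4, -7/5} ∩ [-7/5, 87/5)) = {-7/5}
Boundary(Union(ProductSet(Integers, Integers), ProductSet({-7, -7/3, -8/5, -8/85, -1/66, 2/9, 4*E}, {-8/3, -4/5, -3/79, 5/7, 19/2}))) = Union(ProductSet({-7, -7/3, -8/5, -8/85, -1/66, 2/9, 4*E}, {-8/3, -4/5, -3/79, 5/7, 19/2}), ProductSet(Integers, Integers))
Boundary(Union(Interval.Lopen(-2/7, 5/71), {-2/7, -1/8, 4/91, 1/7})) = {-2/7, 5/71, 1/7}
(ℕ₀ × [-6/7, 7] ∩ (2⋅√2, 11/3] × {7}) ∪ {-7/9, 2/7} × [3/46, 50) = ({3} × {7}) ∪ ({-7/9, 2/7} × [3/46, 50))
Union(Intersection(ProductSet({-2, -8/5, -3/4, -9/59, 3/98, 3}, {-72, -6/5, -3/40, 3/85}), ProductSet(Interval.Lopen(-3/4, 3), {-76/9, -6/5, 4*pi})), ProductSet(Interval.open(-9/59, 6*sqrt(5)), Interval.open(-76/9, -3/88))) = Union(ProductSet({-9/59, 3/98, 3}, {-6/5}), ProductSet(Interval.open(-9/59, 6*sqrt(5)), Interval.open(-76/9, -3/88)))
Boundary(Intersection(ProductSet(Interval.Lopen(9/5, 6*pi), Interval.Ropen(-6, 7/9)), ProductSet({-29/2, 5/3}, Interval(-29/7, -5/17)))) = EmptySet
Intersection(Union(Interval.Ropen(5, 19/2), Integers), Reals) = Union(Integers, Interval.Ropen(5, 19/2))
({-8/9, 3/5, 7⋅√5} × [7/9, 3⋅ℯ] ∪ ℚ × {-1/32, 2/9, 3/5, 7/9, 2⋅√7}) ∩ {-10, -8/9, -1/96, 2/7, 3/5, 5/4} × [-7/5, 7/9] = {-10, -8/9, -1/96, 2/7, 3/5, 5/4} × {-1/32, 2/9, 3/5, 7/9}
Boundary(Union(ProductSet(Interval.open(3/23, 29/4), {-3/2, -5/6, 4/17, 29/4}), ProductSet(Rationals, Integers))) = Union(ProductSet(Interval(3/23, 29/4), {-3/2, -5/6, 4/17, 29/4}), ProductSet(Reals, Integers))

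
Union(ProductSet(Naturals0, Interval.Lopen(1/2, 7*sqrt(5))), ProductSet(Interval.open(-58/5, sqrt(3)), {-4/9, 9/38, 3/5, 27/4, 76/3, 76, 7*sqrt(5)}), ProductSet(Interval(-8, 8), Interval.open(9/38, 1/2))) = Union(ProductSet(Interval.open(-58/5, sqrt(3)), {-4/9, 9/38, 3/5, 27/4, 76/3, 76, 7*sqrt(5)}), ProductSet(Interval(-8, 8), Interval.open(9/38, 1/2)), ProductSet(Naturals0, Interval.Lopen(1/2, 7*sqrt(5))))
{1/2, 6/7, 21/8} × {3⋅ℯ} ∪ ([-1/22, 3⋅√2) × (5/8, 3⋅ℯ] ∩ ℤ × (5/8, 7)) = ({1/2, 6/7, 21/8} × {3⋅ℯ}) ∪ ({0, 1, …, 4} × (5/8, 7))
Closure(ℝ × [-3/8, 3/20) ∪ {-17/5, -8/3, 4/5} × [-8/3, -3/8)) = (ℝ × [-3/8, 3/20]) ∪ ({-17/5, -8/3, 4/5} × [-8/3, -3/8])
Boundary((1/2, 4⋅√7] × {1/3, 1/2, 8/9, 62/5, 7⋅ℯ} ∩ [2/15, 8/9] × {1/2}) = [1/2, 8/9] × {1/2}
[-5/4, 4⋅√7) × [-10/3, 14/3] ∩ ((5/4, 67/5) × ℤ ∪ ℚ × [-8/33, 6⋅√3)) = ((5/4, 4⋅√7) × {-3, -2, …, 4}) ∪ ((ℚ ∩ [-5/4, 4⋅√7)) × [-8/33, 14/3])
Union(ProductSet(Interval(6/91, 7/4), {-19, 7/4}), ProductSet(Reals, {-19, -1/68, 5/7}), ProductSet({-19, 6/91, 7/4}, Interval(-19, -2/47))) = Union(ProductSet({-19, 6/91, 7/4}, Interval(-19, -2/47)), ProductSet(Interval(6/91, 7/4), {-19, 7/4}), ProductSet(Reals, {-19, -1/68, 5/7}))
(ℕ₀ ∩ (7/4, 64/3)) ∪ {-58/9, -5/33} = {-58/9, -5/33} ∪ {2, 3, …, 21}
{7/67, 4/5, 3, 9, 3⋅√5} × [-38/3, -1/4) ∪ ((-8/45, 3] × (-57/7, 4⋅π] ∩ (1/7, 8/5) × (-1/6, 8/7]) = ((1/7, 8/5) × (-1/6, 8/7]) ∪ ({7/67, 4/5, 3, 9, 3⋅√5} × [-38/3, -1/4))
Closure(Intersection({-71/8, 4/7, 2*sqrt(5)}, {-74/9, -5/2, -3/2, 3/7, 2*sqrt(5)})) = {2*sqrt(5)}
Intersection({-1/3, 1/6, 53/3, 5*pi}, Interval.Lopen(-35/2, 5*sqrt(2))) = {-1/3, 1/6}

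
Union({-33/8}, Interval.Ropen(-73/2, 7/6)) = Interval.Ropen(-73/2, 7/6)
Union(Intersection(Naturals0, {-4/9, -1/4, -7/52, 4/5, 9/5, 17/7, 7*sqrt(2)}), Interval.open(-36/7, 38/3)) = Interval.open(-36/7, 38/3)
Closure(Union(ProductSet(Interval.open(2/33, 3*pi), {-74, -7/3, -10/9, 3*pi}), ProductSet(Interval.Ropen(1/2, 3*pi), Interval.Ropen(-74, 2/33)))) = Union(ProductSet({1/2, 3*pi}, Interval(-74, 2/33)), ProductSet(Interval(2/33, 3*pi), {-74, -7/3, -10/9, 3*pi}), ProductSet(Interval(1/2, 3*pi), {-74, 2/33}), ProductSet(Interval.Ropen(1/2, 3*pi), Interval.Ropen(-74, 2/33)))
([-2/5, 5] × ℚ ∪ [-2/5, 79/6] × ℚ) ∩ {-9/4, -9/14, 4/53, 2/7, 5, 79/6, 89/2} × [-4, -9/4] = {4/53, 2/7, 5, 79/6} × (ℚ ∩ [-4, -9/4])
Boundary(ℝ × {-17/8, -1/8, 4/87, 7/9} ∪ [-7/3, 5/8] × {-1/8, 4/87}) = ℝ × {-17/8, -1/8, 4/87, 7/9}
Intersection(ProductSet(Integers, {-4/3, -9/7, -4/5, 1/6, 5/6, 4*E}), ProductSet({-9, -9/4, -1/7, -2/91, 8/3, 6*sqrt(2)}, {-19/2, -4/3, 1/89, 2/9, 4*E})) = ProductSet({-9}, {-4/3, 4*E})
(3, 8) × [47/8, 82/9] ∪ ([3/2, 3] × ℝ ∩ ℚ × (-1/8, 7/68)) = ((3, 8) × [47/8, 82/9]) ∪ ((ℚ ∩ [3/2, 3]) × (-1/8, 7/68))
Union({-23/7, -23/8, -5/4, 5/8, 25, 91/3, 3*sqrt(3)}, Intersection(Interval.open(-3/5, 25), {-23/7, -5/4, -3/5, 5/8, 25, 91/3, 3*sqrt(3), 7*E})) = {-23/7, -23/8, -5/4, 5/8, 25, 91/3, 3*sqrt(3), 7*E}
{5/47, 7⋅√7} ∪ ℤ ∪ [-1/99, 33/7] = ℤ ∪ [-1/99, 33/7] ∪ {7⋅√7}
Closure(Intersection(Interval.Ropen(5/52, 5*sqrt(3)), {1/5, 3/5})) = {1/5, 3/5}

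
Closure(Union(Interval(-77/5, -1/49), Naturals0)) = Union(Complement(Naturals0, Interval.open(-77/5, -1/49)), Interval(-77/5, -1/49), Naturals0)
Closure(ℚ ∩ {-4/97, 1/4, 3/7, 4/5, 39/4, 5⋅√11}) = {-4/97, 1/4, 3/7, 4/5, 39/4}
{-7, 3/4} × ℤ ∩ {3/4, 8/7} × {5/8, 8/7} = ∅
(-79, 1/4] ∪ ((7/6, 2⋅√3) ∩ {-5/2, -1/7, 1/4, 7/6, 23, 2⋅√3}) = (-79, 1/4]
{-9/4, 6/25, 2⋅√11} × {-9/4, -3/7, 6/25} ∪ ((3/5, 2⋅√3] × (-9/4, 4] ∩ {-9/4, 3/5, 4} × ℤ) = {-9/4, 6/25, 2⋅√11} × {-9/4, -3/7, 6/25}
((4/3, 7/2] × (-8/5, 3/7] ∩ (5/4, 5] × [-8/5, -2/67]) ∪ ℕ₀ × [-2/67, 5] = (ℕ₀ × [-2/67, 5]) ∪ ((4/3, 7/2] × (-8/5, -2/67])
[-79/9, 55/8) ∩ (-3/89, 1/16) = (-3/89, 1/16)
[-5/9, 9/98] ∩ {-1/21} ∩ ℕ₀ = ∅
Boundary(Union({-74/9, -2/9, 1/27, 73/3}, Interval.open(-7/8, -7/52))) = {-74/9, -7/8, -7/52, 1/27, 73/3}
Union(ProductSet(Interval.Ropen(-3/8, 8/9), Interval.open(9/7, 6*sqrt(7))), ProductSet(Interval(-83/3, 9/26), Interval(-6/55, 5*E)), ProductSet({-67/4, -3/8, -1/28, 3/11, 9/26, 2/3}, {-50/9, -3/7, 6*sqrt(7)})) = Union(ProductSet({-67/4, -3/8, -1/28, 3/11, 9/26, 2/3}, {-50/9, -3/7, 6*sqrt(7)}), ProductSet(Interval(-83/3, 9/26), Interval(-6/55, 5*E)), ProductSet(Interval.Ropen(-3/8, 8/9), Interval.open(9/7, 6*sqrt(7))))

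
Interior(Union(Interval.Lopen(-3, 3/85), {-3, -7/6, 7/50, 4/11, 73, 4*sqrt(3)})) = Interval.open(-3, 3/85)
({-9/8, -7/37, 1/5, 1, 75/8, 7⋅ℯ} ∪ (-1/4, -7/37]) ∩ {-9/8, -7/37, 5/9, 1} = {-9/8, -7/37, 1}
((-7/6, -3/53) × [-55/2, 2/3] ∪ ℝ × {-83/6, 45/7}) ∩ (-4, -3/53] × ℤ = (-7/6, -3/53) × {-27, -26, …, 0}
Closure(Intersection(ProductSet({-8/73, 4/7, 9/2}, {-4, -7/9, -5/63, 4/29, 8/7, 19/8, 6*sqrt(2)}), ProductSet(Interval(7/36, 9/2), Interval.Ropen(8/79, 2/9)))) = ProductSet({4/7, 9/2}, {4/29})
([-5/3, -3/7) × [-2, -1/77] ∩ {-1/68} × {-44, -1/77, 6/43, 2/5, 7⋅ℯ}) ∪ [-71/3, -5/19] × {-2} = [-71/3, -5/19] × {-2}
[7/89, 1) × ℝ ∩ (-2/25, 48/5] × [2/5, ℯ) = [7/89, 1) × [2/5, ℯ)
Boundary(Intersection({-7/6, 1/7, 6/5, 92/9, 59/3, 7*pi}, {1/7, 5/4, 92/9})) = {1/7, 92/9}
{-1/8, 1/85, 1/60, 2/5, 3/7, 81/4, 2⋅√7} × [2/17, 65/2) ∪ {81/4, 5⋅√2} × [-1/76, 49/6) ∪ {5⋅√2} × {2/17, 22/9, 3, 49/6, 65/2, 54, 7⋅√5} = ({81/4, 5⋅√2} × [-1/76, 49/6)) ∪ ({-1/8, 1/85, 1/60, 2/5, 3/7, 81/4, 2⋅√7} × [2/17, 65/2)) ∪ ({5⋅√2} × {2/17, 22/9, 3, 49/6, 65/2, 54, 7⋅√5})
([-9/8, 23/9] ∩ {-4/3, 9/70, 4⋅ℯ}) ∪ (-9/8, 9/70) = (-9/8, 9/70]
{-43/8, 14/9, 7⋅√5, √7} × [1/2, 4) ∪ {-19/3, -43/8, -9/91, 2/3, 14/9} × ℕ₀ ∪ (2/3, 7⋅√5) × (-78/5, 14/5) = ({-19/3, -43/8, -9/91, 2/3, 14/9} × ℕ₀) ∪ ((2/3, 7⋅√5) × (-78/5, 14/5)) ∪ ({-43/8, 14/9, 7⋅√5, √7} × [1/2, 4))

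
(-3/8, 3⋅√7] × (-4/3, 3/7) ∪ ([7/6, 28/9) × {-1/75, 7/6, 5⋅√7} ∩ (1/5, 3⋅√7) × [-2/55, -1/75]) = (-3/8, 3⋅√7] × (-4/3, 3/7)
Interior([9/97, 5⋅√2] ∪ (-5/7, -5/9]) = (-5/7, -5/9) ∪ (9/97, 5⋅√2)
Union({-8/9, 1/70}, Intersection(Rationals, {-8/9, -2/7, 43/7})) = {-8/9, -2/7, 1/70, 43/7}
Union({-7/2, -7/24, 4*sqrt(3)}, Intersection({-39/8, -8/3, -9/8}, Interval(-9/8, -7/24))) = {-7/2, -9/8, -7/24, 4*sqrt(3)}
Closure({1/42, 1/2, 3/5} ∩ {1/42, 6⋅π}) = {1/42}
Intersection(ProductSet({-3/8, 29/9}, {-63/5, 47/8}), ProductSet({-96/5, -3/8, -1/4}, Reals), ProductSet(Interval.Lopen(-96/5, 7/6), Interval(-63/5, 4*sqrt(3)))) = ProductSet({-3/8}, {-63/5, 47/8})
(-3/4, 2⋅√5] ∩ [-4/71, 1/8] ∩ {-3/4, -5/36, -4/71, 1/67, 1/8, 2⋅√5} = {-4/71, 1/67, 1/8}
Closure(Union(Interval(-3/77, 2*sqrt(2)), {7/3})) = Interval(-3/77, 2*sqrt(2))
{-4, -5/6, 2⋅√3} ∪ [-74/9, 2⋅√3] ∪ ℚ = ℚ ∪ [-74/9, 2⋅√3]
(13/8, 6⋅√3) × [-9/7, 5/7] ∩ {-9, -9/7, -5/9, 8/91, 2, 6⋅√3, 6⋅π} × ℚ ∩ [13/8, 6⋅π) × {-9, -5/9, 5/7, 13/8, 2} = {2} × {-5/9, 5/7}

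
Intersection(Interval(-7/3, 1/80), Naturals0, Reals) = Range(0, 1, 1)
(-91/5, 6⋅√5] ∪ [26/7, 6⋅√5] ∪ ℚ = ℚ ∪ [-91/5, 6⋅√5]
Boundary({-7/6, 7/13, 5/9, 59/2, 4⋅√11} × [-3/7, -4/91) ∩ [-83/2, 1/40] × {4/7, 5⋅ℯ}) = ∅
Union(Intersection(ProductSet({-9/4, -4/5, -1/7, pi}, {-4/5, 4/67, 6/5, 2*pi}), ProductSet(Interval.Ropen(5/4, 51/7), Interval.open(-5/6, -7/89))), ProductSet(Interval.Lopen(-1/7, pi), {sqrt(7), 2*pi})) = Union(ProductSet({pi}, {-4/5}), ProductSet(Interval.Lopen(-1/7, pi), {sqrt(7), 2*pi}))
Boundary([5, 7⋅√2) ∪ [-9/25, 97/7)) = {-9/25, 97/7}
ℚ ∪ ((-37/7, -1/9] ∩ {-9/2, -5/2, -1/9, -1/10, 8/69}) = ℚ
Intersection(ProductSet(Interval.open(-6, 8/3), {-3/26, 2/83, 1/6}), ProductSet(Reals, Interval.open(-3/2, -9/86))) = ProductSet(Interval.open(-6, 8/3), {-3/26})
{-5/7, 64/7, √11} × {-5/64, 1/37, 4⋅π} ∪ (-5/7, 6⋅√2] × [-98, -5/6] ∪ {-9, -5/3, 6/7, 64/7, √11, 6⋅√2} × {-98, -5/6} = ({-5/7, 64/7, √11} × {-5/64, 1/37, 4⋅π}) ∪ ((-5/7, 6⋅√2] × [-98, -5/6]) ∪ ({-9, -5/3, 6/7, 64/7, √11, 6⋅√2} × {-98, -5/6})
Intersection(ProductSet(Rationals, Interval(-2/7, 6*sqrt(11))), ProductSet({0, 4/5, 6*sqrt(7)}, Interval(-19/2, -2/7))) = ProductSet({0, 4/5}, {-2/7})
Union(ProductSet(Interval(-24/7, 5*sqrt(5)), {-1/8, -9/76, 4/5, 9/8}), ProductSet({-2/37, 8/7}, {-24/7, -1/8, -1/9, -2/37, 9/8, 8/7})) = Union(ProductSet({-2/37, 8/7}, {-24/7, -1/8, -1/9, -2/37, 9/8, 8/7}), ProductSet(Interval(-24/7, 5*sqrt(5)), {-1/8, -9/76, 4/5, 9/8}))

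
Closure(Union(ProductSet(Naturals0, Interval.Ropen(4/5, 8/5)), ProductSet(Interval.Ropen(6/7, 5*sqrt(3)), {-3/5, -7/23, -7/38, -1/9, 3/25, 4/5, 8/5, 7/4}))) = Union(ProductSet(Interval(6/7, 5*sqrt(3)), {-3/5, -7/23, -7/38, -1/9, 3/25, 4/5, 8/5, 7/4}), ProductSet(Naturals0, Interval(4/5, 8/5)))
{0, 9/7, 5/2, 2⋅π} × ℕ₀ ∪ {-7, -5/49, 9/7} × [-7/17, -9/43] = ({0, 9/7, 5/2, 2⋅π} × ℕ₀) ∪ ({-7, -5/49, 9/7} × [-7/17, -9/43])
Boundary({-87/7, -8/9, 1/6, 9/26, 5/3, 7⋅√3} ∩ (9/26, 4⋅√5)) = {5/3}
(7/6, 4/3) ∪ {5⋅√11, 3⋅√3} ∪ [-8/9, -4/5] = [-8/9, -4/5] ∪ (7/6, 4/3) ∪ {5⋅√11, 3⋅√3}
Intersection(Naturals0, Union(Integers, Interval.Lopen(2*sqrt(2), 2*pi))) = Union(Naturals0, Range(3, 7, 1))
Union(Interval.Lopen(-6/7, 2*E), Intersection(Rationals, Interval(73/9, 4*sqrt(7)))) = Union(Intersection(Interval(73/9, 4*sqrt(7)), Rationals), Interval.Lopen(-6/7, 2*E))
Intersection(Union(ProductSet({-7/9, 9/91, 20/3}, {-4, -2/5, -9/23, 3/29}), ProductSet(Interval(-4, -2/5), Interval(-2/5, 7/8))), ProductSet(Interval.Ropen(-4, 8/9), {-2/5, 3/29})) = ProductSet(Union({9/91}, Interval(-4, -2/5)), {-2/5, 3/29})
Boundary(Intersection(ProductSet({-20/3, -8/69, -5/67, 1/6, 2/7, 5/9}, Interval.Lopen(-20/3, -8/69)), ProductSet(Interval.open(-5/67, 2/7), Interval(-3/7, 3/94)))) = ProductSet({1/6}, Interval(-3/7, -8/69))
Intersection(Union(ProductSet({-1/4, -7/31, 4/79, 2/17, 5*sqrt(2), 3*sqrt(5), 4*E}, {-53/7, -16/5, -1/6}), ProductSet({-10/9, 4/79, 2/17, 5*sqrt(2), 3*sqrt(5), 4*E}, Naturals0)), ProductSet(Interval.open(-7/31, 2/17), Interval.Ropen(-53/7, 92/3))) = ProductSet({4/79}, Union({-53/7, -16/5, -1/6}, Range(0, 31, 1)))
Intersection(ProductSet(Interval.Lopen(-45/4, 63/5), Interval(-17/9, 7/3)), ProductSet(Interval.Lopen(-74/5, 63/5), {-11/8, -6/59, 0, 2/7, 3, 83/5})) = ProductSet(Interval.Lopen(-45/4, 63/5), {-11/8, -6/59, 0, 2/7})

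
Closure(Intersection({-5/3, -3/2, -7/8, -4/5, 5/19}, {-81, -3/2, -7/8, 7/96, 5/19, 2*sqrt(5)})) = {-3/2, -7/8, 5/19}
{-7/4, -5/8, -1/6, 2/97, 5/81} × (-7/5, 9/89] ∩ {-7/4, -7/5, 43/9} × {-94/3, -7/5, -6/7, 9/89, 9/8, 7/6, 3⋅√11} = {-7/4} × {-6/7, 9/89}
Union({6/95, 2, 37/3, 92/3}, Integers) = Union({6/95, 37/3, 92/3}, Integers)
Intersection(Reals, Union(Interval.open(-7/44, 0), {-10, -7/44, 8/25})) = Union({-10, 8/25}, Interval.Ropen(-7/44, 0))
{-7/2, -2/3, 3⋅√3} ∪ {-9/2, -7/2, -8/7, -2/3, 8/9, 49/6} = {-9/2, -7/2, -8/7, -2/3, 8/9, 49/6, 3⋅√3}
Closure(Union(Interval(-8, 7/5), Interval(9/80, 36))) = Interval(-8, 36)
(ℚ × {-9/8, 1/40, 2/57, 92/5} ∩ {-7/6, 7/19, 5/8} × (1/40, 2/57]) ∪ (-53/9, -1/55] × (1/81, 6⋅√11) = ({-7/6, 7/19, 5/8} × {2/57}) ∪ ((-53/9, -1/55] × (1/81, 6⋅√11))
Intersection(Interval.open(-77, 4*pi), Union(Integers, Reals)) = Interval.open(-77, 4*pi)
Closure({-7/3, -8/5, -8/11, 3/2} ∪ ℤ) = ℤ ∪ {-7/3, -8/5, -8/11, 3/2}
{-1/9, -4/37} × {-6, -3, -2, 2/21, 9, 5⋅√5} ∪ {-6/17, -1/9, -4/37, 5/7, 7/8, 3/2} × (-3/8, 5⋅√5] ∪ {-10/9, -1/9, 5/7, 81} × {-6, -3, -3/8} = ({-10/9, -1/9, 5/7, 81} × {-6, -3, -3/8}) ∪ ({-1/9, -4/37} × {-6, -3, -2, 2/21, 9, 5⋅√5}) ∪ ({-6/17, -1/9, -4/37, 5/7, 7/8, 3/2} × (-3/8, 5⋅√5])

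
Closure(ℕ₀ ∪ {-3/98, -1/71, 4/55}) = {-3/98, -1/71, 4/55} ∪ ℕ₀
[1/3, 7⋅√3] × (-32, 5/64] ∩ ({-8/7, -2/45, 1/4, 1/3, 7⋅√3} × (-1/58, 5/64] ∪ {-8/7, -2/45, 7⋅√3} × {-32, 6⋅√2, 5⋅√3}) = {1/3, 7⋅√3} × (-1/58, 5/64]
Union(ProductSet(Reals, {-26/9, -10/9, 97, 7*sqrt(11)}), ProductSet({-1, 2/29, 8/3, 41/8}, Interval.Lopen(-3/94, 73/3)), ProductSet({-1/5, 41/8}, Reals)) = Union(ProductSet({-1/5, 41/8}, Reals), ProductSet({-1, 2/29, 8/3, 41/8}, Interval.Lopen(-3/94, 73/3)), ProductSet(Reals, {-26/9, -10/9, 97, 7*sqrt(11)}))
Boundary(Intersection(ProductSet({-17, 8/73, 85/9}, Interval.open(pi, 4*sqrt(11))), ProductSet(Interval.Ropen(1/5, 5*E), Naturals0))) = ProductSet({85/9}, Range(4, 14, 1))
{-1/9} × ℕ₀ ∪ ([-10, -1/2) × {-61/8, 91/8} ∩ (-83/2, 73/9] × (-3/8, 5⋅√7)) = ({-1/9} × ℕ₀) ∪ ([-10, -1/2) × {91/8})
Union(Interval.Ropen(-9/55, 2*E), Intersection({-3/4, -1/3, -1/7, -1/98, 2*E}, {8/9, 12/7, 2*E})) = Interval(-9/55, 2*E)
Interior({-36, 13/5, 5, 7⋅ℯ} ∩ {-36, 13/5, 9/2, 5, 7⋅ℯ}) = ∅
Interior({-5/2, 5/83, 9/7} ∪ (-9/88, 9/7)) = (-9/88, 9/7)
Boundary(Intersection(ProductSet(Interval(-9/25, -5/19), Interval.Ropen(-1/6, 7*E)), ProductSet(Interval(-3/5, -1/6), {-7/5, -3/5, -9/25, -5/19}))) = EmptySet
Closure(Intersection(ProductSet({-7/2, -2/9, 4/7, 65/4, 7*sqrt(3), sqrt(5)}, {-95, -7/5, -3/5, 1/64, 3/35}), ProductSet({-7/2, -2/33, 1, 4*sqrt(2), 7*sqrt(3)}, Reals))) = ProductSet({-7/2, 7*sqrt(3)}, {-95, -7/5, -3/5, 1/64, 3/35})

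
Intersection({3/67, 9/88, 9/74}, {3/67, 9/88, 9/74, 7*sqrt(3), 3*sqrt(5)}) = {3/67, 9/88, 9/74}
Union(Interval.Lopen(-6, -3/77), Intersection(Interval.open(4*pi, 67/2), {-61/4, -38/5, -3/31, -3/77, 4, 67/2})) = Interval.Lopen(-6, -3/77)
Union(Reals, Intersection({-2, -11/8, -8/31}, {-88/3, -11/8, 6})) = Reals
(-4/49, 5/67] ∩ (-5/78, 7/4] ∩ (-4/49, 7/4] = (-5/78, 5/67]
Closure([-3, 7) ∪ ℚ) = ℚ ∪ (-∞, ∞)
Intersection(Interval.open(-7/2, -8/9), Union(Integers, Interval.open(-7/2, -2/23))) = Union(Interval.open(-7/2, -8/9), Range(-3, 0, 1))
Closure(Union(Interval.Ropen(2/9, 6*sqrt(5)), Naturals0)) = Union(Complement(Naturals0, Interval.open(2/9, 6*sqrt(5))), Interval(2/9, 6*sqrt(5)), Naturals0)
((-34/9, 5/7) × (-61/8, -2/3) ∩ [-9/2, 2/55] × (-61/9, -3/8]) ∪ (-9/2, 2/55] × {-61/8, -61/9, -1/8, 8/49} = ((-9/2, 2/55] × {-61/8, -61/9, -1/8, 8/49}) ∪ ((-34/9, 2/55] × (-61/9, -2/3))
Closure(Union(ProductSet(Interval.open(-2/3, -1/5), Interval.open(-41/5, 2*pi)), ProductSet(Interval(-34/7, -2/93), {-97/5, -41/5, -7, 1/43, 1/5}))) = Union(ProductSet({-2/3, -1/5}, Interval(-41/5, 2*pi)), ProductSet(Interval(-34/7, -2/93), {-97/5, -41/5, -7, 1/43, 1/5}), ProductSet(Interval(-2/3, -1/5), {-41/5, 2*pi}), ProductSet(Interval.open(-2/3, -1/5), Interval.open(-41/5, 2*pi)))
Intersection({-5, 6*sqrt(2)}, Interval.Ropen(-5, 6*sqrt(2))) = {-5}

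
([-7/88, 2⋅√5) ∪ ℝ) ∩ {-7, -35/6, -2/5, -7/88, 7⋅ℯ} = {-7, -35/6, -2/5, -7/88, 7⋅ℯ}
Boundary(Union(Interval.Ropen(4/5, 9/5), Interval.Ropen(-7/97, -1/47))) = {-7/97, -1/47, 4/5, 9/5}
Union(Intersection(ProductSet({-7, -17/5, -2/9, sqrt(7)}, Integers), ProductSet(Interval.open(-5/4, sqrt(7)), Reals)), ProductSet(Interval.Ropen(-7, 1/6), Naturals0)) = Union(ProductSet({-2/9}, Integers), ProductSet(Interval.Ropen(-7, 1/6), Naturals0))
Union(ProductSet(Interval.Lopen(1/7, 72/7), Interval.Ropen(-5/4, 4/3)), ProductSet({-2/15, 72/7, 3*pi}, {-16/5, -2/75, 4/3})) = Union(ProductSet({-2/15, 72/7, 3*pi}, {-16/5, -2/75, 4/3}), ProductSet(Interval.Lopen(1/7, 72/7), Interval.Ropen(-5/4, 4/3)))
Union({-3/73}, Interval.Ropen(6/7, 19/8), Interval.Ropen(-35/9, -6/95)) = Union({-3/73}, Interval.Ropen(-35/9, -6/95), Interval.Ropen(6/7, 19/8))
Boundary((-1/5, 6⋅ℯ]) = {-1/5, 6⋅ℯ}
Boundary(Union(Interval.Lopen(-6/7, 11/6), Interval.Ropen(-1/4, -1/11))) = {-6/7, 11/6}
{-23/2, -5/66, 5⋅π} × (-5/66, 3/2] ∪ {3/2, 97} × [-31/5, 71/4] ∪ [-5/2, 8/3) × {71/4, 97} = ({3/2, 97} × [-31/5, 71/4]) ∪ ([-5/2, 8/3) × {71/4, 97}) ∪ ({-23/2, -5/66, 5⋅π} × (-5/66, 3/2])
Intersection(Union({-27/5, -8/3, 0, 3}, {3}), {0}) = {0}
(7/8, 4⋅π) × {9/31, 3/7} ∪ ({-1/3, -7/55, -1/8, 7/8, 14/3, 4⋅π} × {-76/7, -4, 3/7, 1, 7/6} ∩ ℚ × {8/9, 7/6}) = ({-1/3, -7/55, -1/8, 7/8, 14/3} × {7/6}) ∪ ((7/8, 4⋅π) × {9/31, 3/7})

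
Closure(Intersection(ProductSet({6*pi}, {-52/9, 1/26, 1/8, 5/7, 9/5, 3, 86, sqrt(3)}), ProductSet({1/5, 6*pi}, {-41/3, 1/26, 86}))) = ProductSet({6*pi}, {1/26, 86})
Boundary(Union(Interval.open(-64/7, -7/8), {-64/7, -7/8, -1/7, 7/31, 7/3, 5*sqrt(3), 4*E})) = {-64/7, -7/8, -1/7, 7/31, 7/3, 5*sqrt(3), 4*E}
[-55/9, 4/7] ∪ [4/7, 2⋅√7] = [-55/9, 2⋅√7]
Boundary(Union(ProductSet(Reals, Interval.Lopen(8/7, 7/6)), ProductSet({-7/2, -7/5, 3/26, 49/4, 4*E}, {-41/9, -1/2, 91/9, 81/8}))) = Union(ProductSet({-7/2, -7/5, 3/26, 49/4, 4*E}, {-41/9, -1/2, 91/9, 81/8}), ProductSet(Reals, {8/7, 7/6}))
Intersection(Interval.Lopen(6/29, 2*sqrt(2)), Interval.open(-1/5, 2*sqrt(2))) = Interval.open(6/29, 2*sqrt(2))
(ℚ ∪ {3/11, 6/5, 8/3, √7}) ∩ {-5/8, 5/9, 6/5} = {-5/8, 5/9, 6/5}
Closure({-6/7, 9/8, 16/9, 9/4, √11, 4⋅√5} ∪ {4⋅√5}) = {-6/7, 9/8, 16/9, 9/4, √11, 4⋅√5}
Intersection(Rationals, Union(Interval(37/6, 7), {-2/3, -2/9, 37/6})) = Union({-2/3, -2/9}, Intersection(Interval(37/6, 7), Rationals))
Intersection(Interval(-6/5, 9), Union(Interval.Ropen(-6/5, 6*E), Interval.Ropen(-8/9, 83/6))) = Interval(-6/5, 9)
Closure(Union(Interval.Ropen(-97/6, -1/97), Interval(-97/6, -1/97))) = Interval(-97/6, -1/97)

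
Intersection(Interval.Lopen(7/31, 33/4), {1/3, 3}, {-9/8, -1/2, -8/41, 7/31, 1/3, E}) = {1/3}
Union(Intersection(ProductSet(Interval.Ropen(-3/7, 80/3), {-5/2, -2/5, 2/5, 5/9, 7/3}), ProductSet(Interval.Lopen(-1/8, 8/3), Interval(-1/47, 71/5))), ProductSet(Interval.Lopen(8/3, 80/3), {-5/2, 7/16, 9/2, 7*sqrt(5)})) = Union(ProductSet(Interval.Lopen(-1/8, 8/3), {2/5, 5/9, 7/3}), ProductSet(Interval.Lopen(8/3, 80/3), {-5/2, 7/16, 9/2, 7*sqrt(5)}))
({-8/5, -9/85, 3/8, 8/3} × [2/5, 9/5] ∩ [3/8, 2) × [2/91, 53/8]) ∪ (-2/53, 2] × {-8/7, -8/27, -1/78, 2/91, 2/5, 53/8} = ({3/8} × [2/5, 9/5]) ∪ ((-2/53, 2] × {-8/7, -8/27, -1/78, 2/91, 2/5, 53/8})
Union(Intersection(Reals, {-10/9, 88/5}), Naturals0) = Union({-10/9, 88/5}, Naturals0)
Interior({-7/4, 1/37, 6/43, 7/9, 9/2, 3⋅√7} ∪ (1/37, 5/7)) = (1/37, 5/7)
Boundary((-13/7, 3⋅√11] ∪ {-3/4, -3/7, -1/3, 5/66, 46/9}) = {-13/7, 3⋅√11}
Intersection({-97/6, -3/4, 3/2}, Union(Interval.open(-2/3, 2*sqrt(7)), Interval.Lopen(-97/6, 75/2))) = {-3/4, 3/2}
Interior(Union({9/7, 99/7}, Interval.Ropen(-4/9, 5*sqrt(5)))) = Interval.open(-4/9, 5*sqrt(5))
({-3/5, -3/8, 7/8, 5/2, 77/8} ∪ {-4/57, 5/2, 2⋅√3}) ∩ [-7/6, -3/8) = {-3/5}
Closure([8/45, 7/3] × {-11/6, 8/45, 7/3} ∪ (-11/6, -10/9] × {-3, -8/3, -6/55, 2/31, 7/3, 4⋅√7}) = ([8/45, 7/3] × {-11/6, 8/45, 7/3}) ∪ ([-11/6, -10/9] × {-3, -8/3, -6/55, 2/31, 7/3, 4⋅√7})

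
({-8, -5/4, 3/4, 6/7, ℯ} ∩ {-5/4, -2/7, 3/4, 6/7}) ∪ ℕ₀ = {-5/4, 3/4, 6/7} ∪ ℕ₀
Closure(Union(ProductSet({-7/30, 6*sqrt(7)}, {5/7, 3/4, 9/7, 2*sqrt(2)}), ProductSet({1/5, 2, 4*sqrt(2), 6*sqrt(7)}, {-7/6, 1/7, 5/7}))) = Union(ProductSet({-7/30, 6*sqrt(7)}, {5/7, 3/4, 9/7, 2*sqrt(2)}), ProductSet({1/5, 2, 4*sqrt(2), 6*sqrt(7)}, {-7/6, 1/7, 5/7}))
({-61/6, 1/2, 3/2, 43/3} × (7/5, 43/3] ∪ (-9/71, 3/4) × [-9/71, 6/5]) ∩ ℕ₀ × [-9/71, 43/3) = {0} × [-9/71, 6/5]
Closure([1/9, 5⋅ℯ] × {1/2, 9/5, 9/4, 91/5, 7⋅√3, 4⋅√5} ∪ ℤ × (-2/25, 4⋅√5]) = (ℤ × [-2/25, 4⋅√5]) ∪ ([1/9, 5⋅ℯ] × {1/2, 9/5, 9/4, 91/5, 7⋅√3, 4⋅√5})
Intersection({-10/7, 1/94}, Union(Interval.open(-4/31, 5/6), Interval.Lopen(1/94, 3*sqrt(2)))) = {1/94}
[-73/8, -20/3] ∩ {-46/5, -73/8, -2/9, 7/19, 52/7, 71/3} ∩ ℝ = {-73/8}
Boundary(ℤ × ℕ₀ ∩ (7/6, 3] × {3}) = {2, 3} × {3}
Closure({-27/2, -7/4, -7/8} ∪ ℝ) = ℝ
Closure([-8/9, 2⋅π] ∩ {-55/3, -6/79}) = {-6/79}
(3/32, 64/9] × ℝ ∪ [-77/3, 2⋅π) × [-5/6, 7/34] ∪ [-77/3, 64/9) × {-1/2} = ((3/32, 64/9] × ℝ) ∪ ([-77/3, 64/9) × {-1/2}) ∪ ([-77/3, 2⋅π) × [-5/6, 7/34])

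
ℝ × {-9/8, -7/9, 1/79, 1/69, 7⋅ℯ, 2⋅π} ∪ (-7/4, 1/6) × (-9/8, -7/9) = ((-7/4, 1/6) × (-9/8, -7/9)) ∪ (ℝ × {-9/8, -7/9, 1/79, 1/69, 7⋅ℯ, 2⋅π})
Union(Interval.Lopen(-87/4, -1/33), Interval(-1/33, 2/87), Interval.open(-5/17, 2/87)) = Interval.Lopen(-87/4, 2/87)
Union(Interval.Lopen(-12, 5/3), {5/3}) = Interval.Lopen(-12, 5/3)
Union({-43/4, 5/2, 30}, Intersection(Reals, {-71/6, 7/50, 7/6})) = {-71/6, -43/4, 7/50, 7/6, 5/2, 30}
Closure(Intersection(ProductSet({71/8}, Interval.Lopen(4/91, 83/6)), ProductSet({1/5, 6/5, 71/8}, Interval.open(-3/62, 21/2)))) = ProductSet({71/8}, Interval(4/91, 21/2))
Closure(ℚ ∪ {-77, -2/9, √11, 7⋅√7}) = ℝ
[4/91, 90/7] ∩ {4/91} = {4/91}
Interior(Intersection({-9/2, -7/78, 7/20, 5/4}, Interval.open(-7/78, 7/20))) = EmptySet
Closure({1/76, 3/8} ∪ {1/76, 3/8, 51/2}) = {1/76, 3/8, 51/2}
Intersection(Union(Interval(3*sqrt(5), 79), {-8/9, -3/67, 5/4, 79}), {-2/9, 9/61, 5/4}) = {5/4}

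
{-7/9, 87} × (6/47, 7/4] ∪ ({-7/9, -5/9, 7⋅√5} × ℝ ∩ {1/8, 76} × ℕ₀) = {-7/9, 87} × (6/47, 7/4]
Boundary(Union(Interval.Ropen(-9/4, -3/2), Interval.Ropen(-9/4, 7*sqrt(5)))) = {-9/4, 7*sqrt(5)}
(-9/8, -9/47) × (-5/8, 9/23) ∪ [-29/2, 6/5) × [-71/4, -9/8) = ([-29/2, 6/5) × [-71/4, -9/8)) ∪ ((-9/8, -9/47) × (-5/8, 9/23))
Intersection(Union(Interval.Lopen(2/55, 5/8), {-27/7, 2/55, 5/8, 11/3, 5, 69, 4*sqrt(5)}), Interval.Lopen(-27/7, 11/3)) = Union({11/3}, Interval(2/55, 5/8))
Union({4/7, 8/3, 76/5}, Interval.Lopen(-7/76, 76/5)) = Interval.Lopen(-7/76, 76/5)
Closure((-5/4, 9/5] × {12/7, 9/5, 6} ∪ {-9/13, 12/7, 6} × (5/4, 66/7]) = ({-9/13, 12/7, 6} × [5/4, 66/7]) ∪ ([-5/4, 9/5] × {12/7, 9/5, 6})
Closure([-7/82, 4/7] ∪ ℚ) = ℚ ∪ (-∞, ∞)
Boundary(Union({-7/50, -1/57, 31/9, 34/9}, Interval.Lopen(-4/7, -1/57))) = {-4/7, -1/57, 31/9, 34/9}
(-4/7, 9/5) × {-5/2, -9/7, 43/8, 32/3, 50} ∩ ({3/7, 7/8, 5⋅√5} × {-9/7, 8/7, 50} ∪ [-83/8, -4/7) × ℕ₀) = {3/7, 7/8} × {-9/7, 50}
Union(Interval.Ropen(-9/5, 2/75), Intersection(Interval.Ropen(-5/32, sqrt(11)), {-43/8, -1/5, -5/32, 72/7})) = Interval.Ropen(-9/5, 2/75)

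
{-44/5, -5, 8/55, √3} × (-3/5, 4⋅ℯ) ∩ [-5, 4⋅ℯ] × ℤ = {-5, 8/55, √3} × {0, 1, …, 10}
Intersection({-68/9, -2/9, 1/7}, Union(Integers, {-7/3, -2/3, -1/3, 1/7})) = {1/7}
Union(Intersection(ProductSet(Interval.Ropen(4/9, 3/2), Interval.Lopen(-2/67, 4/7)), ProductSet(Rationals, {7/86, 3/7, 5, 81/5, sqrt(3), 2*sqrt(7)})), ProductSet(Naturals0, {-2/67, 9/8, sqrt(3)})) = Union(ProductSet(Intersection(Interval.Ropen(4/9, 3/2), Rationals), {7/86, 3/7}), ProductSet(Naturals0, {-2/67, 9/8, sqrt(3)}))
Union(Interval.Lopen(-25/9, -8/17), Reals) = Interval(-oo, oo)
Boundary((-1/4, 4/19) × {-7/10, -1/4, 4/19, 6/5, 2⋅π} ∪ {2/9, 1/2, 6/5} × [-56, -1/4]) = ({2/9, 1/2, 6/5} × [-56, -1/4]) ∪ ([-1/4, 4/19] × {-7/10, -1/4, 4/19, 6/5, 2⋅π})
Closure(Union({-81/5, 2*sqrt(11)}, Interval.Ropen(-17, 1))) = Union({2*sqrt(11)}, Interval(-17, 1))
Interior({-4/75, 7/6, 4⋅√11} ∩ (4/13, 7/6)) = ∅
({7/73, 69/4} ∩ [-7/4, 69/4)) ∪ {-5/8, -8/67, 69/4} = {-5/8, -8/67, 7/73, 69/4}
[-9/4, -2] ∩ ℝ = [-9/4, -2]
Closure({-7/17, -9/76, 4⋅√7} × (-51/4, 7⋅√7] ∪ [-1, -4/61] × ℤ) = ([-1, -4/61] × ℤ) ∪ ({-7/17, -9/76, 4⋅√7} × [-51/4, 7⋅√7])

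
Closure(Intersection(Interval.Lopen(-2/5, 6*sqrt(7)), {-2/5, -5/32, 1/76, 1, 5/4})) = {-5/32, 1/76, 1, 5/4}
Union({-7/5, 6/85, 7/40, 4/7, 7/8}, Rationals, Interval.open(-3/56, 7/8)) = Union(Interval(-3/56, 7/8), Rationals)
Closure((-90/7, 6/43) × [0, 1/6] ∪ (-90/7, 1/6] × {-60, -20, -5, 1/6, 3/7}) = ([-90/7, 6/43] × [0, 1/6]) ∪ ([-90/7, 1/6] × {-60, -20, -5, 1/6, 3/7})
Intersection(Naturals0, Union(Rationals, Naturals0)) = Naturals0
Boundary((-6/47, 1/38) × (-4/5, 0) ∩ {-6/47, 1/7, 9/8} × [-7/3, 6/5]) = ∅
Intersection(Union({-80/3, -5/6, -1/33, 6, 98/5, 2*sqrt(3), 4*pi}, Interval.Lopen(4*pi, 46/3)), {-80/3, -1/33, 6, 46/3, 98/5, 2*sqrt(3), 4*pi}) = {-80/3, -1/33, 6, 46/3, 98/5, 2*sqrt(3), 4*pi}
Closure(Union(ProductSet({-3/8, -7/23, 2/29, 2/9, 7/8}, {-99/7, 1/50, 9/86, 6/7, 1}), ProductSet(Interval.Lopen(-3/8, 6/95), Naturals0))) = Union(ProductSet({-3/8, -7/23, 2/29, 2/9, 7/8}, {-99/7, 1/50, 9/86, 6/7, 1}), ProductSet(Interval(-3/8, 6/95), Naturals0))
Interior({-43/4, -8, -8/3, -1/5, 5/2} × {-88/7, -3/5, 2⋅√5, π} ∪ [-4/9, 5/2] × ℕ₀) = ∅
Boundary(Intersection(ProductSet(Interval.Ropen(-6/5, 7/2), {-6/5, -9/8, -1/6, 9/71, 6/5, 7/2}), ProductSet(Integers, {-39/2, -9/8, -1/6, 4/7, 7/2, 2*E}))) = ProductSet(Range(-1, 4, 1), {-9/8, -1/6, 7/2})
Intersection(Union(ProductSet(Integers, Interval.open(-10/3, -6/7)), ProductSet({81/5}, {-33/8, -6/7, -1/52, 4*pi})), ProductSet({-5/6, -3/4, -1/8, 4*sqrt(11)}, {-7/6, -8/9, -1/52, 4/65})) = EmptySet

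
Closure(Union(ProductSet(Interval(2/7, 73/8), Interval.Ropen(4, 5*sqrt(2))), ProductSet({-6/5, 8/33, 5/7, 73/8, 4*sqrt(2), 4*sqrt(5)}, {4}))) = Union(ProductSet({-6/5, 8/33, 5/7, 73/8, 4*sqrt(2), 4*sqrt(5)}, {4}), ProductSet(Interval(2/7, 73/8), Interval(4, 5*sqrt(2))))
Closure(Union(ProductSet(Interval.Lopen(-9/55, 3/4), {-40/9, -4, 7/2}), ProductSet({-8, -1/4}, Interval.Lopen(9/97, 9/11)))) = Union(ProductSet({-8, -1/4}, Interval(9/97, 9/11)), ProductSet(Interval(-9/55, 3/4), {-40/9, -4, 7/2}))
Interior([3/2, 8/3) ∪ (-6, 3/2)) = (-6, 8/3)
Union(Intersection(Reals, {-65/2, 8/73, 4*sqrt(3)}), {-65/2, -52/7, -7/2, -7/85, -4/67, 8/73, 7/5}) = {-65/2, -52/7, -7/2, -7/85, -4/67, 8/73, 7/5, 4*sqrt(3)}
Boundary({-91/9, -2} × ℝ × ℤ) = {-91/9, -2} × ℝ × ℤ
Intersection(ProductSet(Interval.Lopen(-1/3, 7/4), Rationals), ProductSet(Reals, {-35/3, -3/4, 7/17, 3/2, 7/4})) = ProductSet(Interval.Lopen(-1/3, 7/4), {-35/3, -3/4, 7/17, 3/2, 7/4})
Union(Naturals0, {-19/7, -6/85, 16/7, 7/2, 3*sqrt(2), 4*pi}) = Union({-19/7, -6/85, 16/7, 7/2, 3*sqrt(2), 4*pi}, Naturals0)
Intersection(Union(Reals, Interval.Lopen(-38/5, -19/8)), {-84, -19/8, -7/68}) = {-84, -19/8, -7/68}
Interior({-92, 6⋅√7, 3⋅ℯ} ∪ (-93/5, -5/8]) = (-93/5, -5/8)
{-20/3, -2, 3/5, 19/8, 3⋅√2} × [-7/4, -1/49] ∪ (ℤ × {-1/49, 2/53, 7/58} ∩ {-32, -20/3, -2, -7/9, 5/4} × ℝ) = ({-32, -2} × {-1/49, 2/53, 7/58}) ∪ ({-20/3, -2, 3/5, 19/8, 3⋅√2} × [-7/4, -1/49])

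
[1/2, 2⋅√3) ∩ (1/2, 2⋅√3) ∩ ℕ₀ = {1, 2, 3}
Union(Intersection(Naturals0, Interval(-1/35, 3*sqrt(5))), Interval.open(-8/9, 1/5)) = Union(Interval.open(-8/9, 1/5), Range(0, 7, 1))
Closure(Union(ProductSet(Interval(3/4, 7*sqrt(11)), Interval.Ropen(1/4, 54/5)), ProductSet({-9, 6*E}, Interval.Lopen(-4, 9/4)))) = Union(ProductSet({-9, 6*E}, Interval(-4, 9/4)), ProductSet(Interval(3/4, 7*sqrt(11)), Interval(1/4, 54/5)))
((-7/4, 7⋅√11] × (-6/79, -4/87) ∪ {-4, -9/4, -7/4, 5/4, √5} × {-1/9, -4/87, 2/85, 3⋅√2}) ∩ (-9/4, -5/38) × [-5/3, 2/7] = ({-7/4} × {-1/9, -4/87, 2/85}) ∪ ((-7/4, -5/38) × (-6/79, -4/87))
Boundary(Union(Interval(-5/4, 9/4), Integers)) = Union(Complement(Integers, Interval.open(-5/4, 9/4)), {-5/4, 9/4})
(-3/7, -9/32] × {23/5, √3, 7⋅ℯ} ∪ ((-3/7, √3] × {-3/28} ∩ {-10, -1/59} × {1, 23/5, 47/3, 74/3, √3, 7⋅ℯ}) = (-3/7, -9/32] × {23/5, √3, 7⋅ℯ}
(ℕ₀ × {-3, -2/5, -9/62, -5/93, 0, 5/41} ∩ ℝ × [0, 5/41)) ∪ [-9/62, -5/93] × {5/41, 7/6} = (ℕ₀ × {0}) ∪ ([-9/62, -5/93] × {5/41, 7/6})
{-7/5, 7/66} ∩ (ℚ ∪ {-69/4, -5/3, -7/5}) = {-7/5, 7/66}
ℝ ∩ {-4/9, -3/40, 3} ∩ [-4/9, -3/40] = {-4/9, -3/40}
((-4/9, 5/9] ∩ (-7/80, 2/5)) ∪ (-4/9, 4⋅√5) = (-4/9, 4⋅√5)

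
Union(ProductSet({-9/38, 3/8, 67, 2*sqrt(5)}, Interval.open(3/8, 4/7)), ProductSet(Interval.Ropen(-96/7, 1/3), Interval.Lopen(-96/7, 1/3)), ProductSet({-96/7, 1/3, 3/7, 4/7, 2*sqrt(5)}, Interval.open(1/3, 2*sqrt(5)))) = Union(ProductSet({-9/38, 3/8, 67, 2*sqrt(5)}, Interval.open(3/8, 4/7)), ProductSet({-96/7, 1/3, 3/7, 4/7, 2*sqrt(5)}, Interval.open(1/3, 2*sqrt(5))), ProductSet(Interval.Ropen(-96/7, 1/3), Interval.Lopen(-96/7, 1/3)))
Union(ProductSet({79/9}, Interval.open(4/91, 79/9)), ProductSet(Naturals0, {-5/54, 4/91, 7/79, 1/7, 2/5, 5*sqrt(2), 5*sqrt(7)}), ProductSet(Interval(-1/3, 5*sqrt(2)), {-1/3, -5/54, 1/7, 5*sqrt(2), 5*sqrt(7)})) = Union(ProductSet({79/9}, Interval.open(4/91, 79/9)), ProductSet(Interval(-1/3, 5*sqrt(2)), {-1/3, -5/54, 1/7, 5*sqrt(2), 5*sqrt(7)}), ProductSet(Naturals0, {-5/54, 4/91, 7/79, 1/7, 2/5, 5*sqrt(2), 5*sqrt(7)}))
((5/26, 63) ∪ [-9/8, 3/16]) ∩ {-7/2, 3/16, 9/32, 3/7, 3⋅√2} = {3/16, 9/32, 3/7, 3⋅√2}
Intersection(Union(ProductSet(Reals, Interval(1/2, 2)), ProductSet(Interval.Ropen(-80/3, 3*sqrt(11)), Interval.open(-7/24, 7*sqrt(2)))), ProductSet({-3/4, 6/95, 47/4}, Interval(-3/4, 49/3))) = Union(ProductSet({-3/4, 6/95}, Interval.open(-7/24, 7*sqrt(2))), ProductSet({-3/4, 6/95, 47/4}, Interval(1/2, 2)))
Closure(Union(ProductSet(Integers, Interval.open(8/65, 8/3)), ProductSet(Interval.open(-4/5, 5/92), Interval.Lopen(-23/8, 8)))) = Union(ProductSet(Complement(Integers, Interval.open(-4/5, 5/92)), Interval(8/65, 8/3)), ProductSet({-4/5, 5/92}, Interval(-23/8, 8)), ProductSet(Integers, Interval.open(8/65, 8/3)), ProductSet(Interval(-4/5, 5/92), {-23/8, 8}), ProductSet(Interval.open(-4/5, 5/92), Interval.Lopen(-23/8, 8)))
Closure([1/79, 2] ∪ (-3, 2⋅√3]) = [-3, 2⋅√3]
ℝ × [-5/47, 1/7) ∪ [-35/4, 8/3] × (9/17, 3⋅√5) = (ℝ × [-5/47, 1/7)) ∪ ([-35/4, 8/3] × (9/17, 3⋅√5))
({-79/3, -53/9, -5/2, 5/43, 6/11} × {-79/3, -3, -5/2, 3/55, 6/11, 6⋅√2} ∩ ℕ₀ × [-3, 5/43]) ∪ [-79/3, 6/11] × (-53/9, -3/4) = [-79/3, 6/11] × (-53/9, -3/4)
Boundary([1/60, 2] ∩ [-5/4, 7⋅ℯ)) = {1/60, 2}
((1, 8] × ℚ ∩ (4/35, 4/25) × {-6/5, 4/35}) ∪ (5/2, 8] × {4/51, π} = (5/2, 8] × {4/51, π}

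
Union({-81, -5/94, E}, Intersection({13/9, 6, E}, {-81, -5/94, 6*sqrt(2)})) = {-81, -5/94, E}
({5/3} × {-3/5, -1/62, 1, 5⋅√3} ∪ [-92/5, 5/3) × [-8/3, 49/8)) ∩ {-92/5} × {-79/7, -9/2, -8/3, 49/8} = {-92/5} × {-8/3}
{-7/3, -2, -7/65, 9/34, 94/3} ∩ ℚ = {-7/3, -2, -7/65, 9/34, 94/3}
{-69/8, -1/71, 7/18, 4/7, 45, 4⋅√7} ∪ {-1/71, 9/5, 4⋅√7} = {-69/8, -1/71, 7/18, 4/7, 9/5, 45, 4⋅√7}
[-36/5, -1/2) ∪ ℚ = ℚ ∪ [-36/5, -1/2]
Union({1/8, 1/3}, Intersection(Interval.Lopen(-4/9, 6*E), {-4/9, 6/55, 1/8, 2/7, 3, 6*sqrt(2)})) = {6/55, 1/8, 2/7, 1/3, 3, 6*sqrt(2)}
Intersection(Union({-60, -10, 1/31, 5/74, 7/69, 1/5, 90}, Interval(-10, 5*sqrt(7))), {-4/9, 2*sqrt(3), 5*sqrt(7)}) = {-4/9, 2*sqrt(3), 5*sqrt(7)}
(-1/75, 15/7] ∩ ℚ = ℚ ∩ (-1/75, 15/7]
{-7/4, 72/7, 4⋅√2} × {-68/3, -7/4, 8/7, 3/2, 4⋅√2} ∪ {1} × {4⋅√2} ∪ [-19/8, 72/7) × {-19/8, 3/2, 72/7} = ({1} × {4⋅√2}) ∪ ([-19/8, 72/7) × {-19/8, 3/2, 72/7}) ∪ ({-7/4, 72/7, 4⋅√2} × {-68/3, -7/4, 8/7, 3/2, 4⋅√2})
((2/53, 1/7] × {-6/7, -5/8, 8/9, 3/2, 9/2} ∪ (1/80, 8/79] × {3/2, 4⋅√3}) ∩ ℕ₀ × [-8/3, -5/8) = ∅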